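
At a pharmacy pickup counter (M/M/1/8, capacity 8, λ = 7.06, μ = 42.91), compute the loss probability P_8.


ρ = λ/μ = 7.06/42.91 = 0.1645
P_K = (1−ρ)ρ^K/(1−ρ^(K+1)) = (0.8355·0.0000005370)/(1 − 0.00000008835)
= 0.0000004486/1.000000 = 0.0000004486

Final: 0.0000004486


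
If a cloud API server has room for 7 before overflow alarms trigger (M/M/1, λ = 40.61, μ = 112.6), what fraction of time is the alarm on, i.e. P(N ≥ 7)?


ρ = 40.61/112.6 = 0.3607
P(N ≥ n) = ρ^n = 0.3607^7 = 0.0007937

Final: 0.0007937


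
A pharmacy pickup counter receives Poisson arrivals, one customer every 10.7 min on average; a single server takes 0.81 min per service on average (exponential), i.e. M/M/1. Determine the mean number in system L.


λ = 60/10.7 = 5.6075 /hr
μ = 60/0.81 = 74.0741 /hr
ρ = λ/μ = 5.6075/74.0741 = 0.07570
L = ρ/(1−ρ) = 0.07570/0.9243 = 0.08190

Final: 0.08190


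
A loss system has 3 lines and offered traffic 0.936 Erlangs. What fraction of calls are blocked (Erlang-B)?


B(c,a) = (a^c/c!) / Σ_{k=0}^{c} a^k/k!
a^3/3! = 0.136671
Σ terms (k=0..3): 1.00000 + 0.93600 + 0.43805 + 0.13667 = 2.510719
B = 0.136671/2.510719 = 0.054435

Final: 0.054435


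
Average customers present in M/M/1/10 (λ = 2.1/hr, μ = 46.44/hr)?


ρ = 2.1/46.44 = 0.04522
L = ρ[1 − (K+1)ρ^K + Kρ^(K+1)] / [(1−ρ)(1−ρ^(K+1))]
Numerator: 0.04522·(1 − 11·3.575e-14 + 10·1.617e-15) = 0.045220
Denominator: (0.9548)·(1.000000) = 0.954780
L = 0.045220/0.954780 = 0.04736

Final: 0.04736


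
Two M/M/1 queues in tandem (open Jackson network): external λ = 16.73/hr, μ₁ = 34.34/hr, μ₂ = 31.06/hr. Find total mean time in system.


Each node sees arrival rate λ = 16.73/hr (tandem ⇒ throughput preserved).
W₁ = 1/(μ₁−λ) = 1/(34.34−16.73) = 0.05679 hr
W₂ = 1/(μ₂−λ) = 1/(31.06−16.73) = 0.06978 hr
W_total = W₁ + W₂ = 0.05679 + 0.06978 = 0.12657 hr

Final: 0.12657 hr


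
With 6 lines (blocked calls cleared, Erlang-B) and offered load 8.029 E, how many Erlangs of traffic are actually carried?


B(6,8.029) = 0.391328 (Erlang-B)
Carried load = a(1 − B) = 8.029·(1 − 0.391328) = 8.029·0.608672 = 4.8870 E

Final: 4.8870 Erlangs


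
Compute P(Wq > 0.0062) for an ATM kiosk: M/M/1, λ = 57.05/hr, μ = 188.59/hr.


ρ = 57.05/188.59 = 0.3025
P(Wq > t) = ρ·e^{−(μ−λ)t} = 0.3025·e^{−0.8155}
= 0.3025·0.442397 = 0.133829

Final: 0.133829


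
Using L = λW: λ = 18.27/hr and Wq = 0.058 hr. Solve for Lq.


Lq = λWq = 18.27·0.058 = 1.0597

Final: 1.0597


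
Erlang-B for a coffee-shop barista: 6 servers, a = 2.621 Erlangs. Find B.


B(c,a) = (a^c/c!) / Σ_{k=0}^{c} a^k/k!
a^6/6! = 0.450266
Σ terms (k=0..6): 1.00000 + 2.62100 + 3.43482 + 3.00089 + 1.96633 + 1.03075 + 0.45027 = 13.504058
B = 0.450266/13.504058 = 0.033343

Final: 0.033343


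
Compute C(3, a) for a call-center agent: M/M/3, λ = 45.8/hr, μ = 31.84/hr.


a = λ/μ = 1.4384; ρ = a/3 = 0.4795
P₀ = 0.225938 (from M/M/c formula)
C(c,a) = [a^c/(c!(1−ρ))]·P₀ = [2.97630/(6·0.5205)]·0.225938
= 0.95299·0.225938 = 0.215317

Final: 0.215317


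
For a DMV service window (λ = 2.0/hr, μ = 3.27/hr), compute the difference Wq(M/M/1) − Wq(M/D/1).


ρ = 2.0/3.27 = 0.6116
Wq(M/M/1) = ρ/(μ−λ) = 0.6116/1.27 = 0.48159 hr
Wq(M/D/1) = ρ/(2(μ−λ)) = 0.24080 hr
Savings = 0.48159 − 0.24080 = 0.24080 hr

Final: 0.24080 hr


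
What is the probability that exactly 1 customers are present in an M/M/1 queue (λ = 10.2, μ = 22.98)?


ρ = 10.2/22.98 = 0.4439
P_n = (1−ρ)·ρ^n = (1 − 0.4439)·0.4439^1 = 0.5561·0.443864 = 0.246849

Final: 0.246849


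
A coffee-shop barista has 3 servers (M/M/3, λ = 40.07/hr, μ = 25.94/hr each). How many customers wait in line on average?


a = λ/μ = 1.5447; ρ = a/3 = 0.5149
P₀ = 0.199832
Lq = P₀·a^c·ρ / (c!·(1−ρ)²) = 0.199832·3.68594·0.5149/(6·0.23532)
= 0.26862

Final: 0.26862


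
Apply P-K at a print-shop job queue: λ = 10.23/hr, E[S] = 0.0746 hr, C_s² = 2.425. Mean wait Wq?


ρ = λ·E[S] = 10.23·0.0746 = 0.7632
E[S²] = E[S]²(1+C_s²) = 0.0746²·(1+2.425) = 0.019061
Wq = λ·E[S²]/(2(1−ρ)) = 10.23·0.019061/(2·0.2368) = 0.41165 hr

Final: 0.41165 hr


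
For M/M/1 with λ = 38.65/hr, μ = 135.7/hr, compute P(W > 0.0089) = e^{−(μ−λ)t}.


W ~ Exponential(μ−λ) for M/M/1.
μ − λ = 135.7 − 38.65 = 97.0500
P(W > t) = e^{−(μ−λ)t} = e^{−0.8637} = 0.421580

Final: 0.421580


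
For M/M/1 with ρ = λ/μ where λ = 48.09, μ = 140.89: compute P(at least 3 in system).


ρ = 48.09/140.89 = 0.3413
P(N ≥ n) = ρ^n = 0.3413^3 = 0.039767

Final: 0.039767


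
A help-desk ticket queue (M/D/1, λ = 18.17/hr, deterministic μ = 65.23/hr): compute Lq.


ρ = 18.17/65.23 = 0.2786
M/D/1: Lq = ρ²/(2(1−ρ)) = 0.07759/(2·0.7214) = 0.05378

Final: 0.05378


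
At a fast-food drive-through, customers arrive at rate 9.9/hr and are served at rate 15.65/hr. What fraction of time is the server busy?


ρ = λ/μ = 9.9/15.65 = 0.6326

Final: 0.6326


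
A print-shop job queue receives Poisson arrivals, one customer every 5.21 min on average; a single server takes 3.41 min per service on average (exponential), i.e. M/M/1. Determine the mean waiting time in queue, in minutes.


λ = 60/5.21 = 11.5163 /hr
μ = 60/3.41 = 17.5953 /hr
ρ = λ/μ = 11.5163/17.5953 = 0.6545
Wq = ρ/(μ−λ) = 0.6545/(17.5953−11.5163) = 0.10767 hr
In minutes: 0.10767·60 = 6.460 min

Final: 6.460 min


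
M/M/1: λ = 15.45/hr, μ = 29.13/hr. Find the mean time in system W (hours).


W = 1/(μ−λ) = 1/(29.13 − 15.45) = 1/13.68 = 0.07310 hr

Final: 0.07310 hr


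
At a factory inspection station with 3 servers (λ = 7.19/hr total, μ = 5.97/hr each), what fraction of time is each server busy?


ρ = λ/(cμ) = 7.19/(3·5.97) = 7.19/17.91 = 0.4015

Final: 0.4015


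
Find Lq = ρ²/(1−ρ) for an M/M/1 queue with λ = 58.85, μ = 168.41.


ρ = 58.85/168.41 = 0.3494
Lq = ρ²/(1−ρ) = 0.1221/0.6506 = 0.1877

Final: 0.1877


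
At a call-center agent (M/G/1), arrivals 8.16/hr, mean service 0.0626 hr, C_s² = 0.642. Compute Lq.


ρ = λ·E[S] = 8.16·0.0626 = 0.5108
Lq = ρ²(1+C_s²)/(2(1−ρ)) = 0.2609·(1+0.642)/(2·0.4892)
= 0.2609·1.6420/0.9784 = 0.43793

Final: 0.43793


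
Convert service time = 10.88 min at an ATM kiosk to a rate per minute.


μ = 1/(service time) in consistent units.
1 minute = 1 min, so μ = 1/10.88 = 0.09191 per minute

Final: 0.09191 /min


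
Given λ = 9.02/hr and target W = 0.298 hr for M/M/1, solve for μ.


W = 1/(μ−λ) ⇒ μ − λ = 1/W = 1/0.298 = 3.3557
μ = λ + 1/W = 9.02 + 3.3557 = 12.3757 per hr

Final: 12.3757 /hr


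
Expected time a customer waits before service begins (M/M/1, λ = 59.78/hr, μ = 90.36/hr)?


ρ = 59.78/90.36 = 0.6616
Wq = ρ/(μ−λ) = 0.6616/(90.36 − 59.78) = 0.6616/30.58 = 0.02163 hr

Final: 0.02163 hr


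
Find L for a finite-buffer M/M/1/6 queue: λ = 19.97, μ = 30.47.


ρ = 19.97/30.47 = 0.6554
L = ρ[1 − (K+1)ρ^K + Kρ^(K+1)] / [(1−ρ)(1−ρ^(K+1))]
Numerator: 0.6554·(1 − 7·0.079256 + 6·0.051944) = 0.496054
Denominator: (0.3446)·(0.948056) = 0.326701
L = 0.496054/0.326701 = 1.5184

Final: 1.5184


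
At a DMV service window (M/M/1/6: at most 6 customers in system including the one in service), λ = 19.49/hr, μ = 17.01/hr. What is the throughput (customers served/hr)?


ρ = 1.1458; P_K = (1−ρ)ρ^6/(1−ρ^7) = 0.207137
λ_eff = λ(1 − P_K) = 19.49·(1 − 0.207137) = 19.49·0.792863 = 15.4529 /hr

Final: 15.4529 /hr


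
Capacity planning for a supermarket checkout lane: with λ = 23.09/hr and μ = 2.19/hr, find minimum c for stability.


Stability requires cμ > λ ⇔ c > λ/μ.
λ/μ = 23.09/2.19 = 10.5434
Minimum integer c = ⌊10.5434⌋ + 1 = 11
Check: 11·2.19 = 24.09 > 23.09, while 10·2.19 = 21.90 ≤ 23.09

Final: 11 servers


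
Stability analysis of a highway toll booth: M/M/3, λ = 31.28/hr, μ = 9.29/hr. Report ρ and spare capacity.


Total capacity cμ = 3·9.29 = 27.87/hr
ρ = λ/(cμ) = 31.28/27.87 = 1.1224
Stable ⇔ ρ < 1: NO
Spare capacity = cμ − λ = 27.87 − 31.28 = -3.41/hr

Final: ρ = 1.1224; unstable; margin = -3.41/hr


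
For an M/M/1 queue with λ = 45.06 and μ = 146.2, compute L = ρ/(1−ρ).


ρ = λ/μ = 45.06/146.2 = 0.3082
L = ρ/(1−ρ) = 0.3082/(1 − 0.3082) = 0.3082/0.6918 = 0.4455

Final: 0.4455


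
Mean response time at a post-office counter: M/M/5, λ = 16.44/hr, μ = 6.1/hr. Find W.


a = 2.6951; ρ = 0.5390; P₀ = 0.065113
Lq = P₀·a^c·ρ/(c!(1−ρ)²) = 0.19569
Wq = Lq/λ = 0.19569/16.44 = 0.01190 hr
W = Wq + 1/μ = 0.01190 + 0.16393 = 0.17584 hr

Final: 0.17584 hr


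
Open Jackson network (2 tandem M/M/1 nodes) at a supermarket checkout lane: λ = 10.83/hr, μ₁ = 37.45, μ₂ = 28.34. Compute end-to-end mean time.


Each node sees arrival rate λ = 10.83/hr (tandem ⇒ throughput preserved).
W₁ = 1/(μ₁−λ) = 1/(37.45−10.83) = 0.03757 hr
W₂ = 1/(μ₂−λ) = 1/(28.34−10.83) = 0.05711 hr
W_total = W₁ + W₂ = 0.03757 + 0.05711 = 0.09468 hr

Final: 0.09468 hr


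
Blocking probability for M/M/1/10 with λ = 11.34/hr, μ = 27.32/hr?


ρ = λ/μ = 11.34/27.32 = 0.4151
P_K = (1−ρ)ρ^K/(1−ρ^(K+1)) = (0.5849·0.0001518)/(1 − 0.00006302)
= 0.00008880/0.999937 = 0.00008881

Final: 0.00008881


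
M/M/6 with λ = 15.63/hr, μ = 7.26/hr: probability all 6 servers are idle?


a = λ/μ = 15.63/7.26 = 2.1529; ρ = a/c = 0.3588
Σ_{k=0}^{5} a^k/k! (terms k=0..5) = 1.00000 + 2.15289 + 2.31747 + 1.66309 + 0.89511 + 0.38542 = 8.41399
Tail: a^6/(6!(1−ρ)) = 99.57129/(720·0.6412) = 0.21568
P₀ = 1/(8.41399 + 0.21568) = 1/8.62967 = 0.115879

Final: 0.115879


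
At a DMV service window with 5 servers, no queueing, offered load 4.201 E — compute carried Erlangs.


B(5,4.201) = 0.216934 (Erlang-B)
Carried load = a(1 − B) = 4.201·(1 − 0.216934) = 4.201·0.783066 = 3.2897 E

Final: 3.2897 Erlangs


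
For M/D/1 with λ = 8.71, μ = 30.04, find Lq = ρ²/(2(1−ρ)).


ρ = 8.71/30.04 = 0.2899
M/D/1: Lq = ρ²/(2(1−ρ)) = 0.08407/(2·0.7101) = 0.05920

Final: 0.05920


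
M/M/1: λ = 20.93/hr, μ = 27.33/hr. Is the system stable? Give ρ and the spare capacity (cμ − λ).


Total capacity cμ = 1·27.33 = 27.33/hr
ρ = λ/(cμ) = 20.93/27.33 = 0.7658
Stable ⇔ ρ < 1: YES
Spare capacity = cμ − λ = 27.33 − 20.93 = 6.40/hr

Final: ρ = 0.7658; stable; margin = 6.40/hr


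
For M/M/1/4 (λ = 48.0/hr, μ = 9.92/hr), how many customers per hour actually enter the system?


ρ = 4.8387; P_K = (1−ρ)ρ^4/(1−ρ^5) = 0.793633
λ_eff = λ(1 − P_K) = 48.0·(1 − 0.793633) = 48.0·0.206367 = 9.9056 /hr

Final: 9.9056 /hr


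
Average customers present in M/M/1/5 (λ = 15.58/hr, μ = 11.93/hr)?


ρ = 15.58/11.93 = 1.3060
L = ρ[1 − (K+1)ρ^K + Kρ^(K+1)] / [(1−ρ)(1−ρ^(K+1))]
Numerator: 1.3060·(1 − 6·3.798700 + 5·4.960918) = 3.934032
Denominator: (-0.3060)·(-3.960918) = 1.211848
L = 3.934032/1.211848 = 3.2463

Final: 3.2463


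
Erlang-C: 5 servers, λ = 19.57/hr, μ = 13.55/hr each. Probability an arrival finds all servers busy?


a = λ/μ = 1.4443; ρ = a/5 = 0.2889
P₀ = 0.235610 (from M/M/c formula)
C(c,a) = [a^c/(c!(1−ρ))]·P₀ = [6.28431/(120·0.7111)]·0.235610
= 0.07364·0.235610 = 0.017350

Final: 0.017350


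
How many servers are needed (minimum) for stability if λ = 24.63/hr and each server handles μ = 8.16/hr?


Stability requires cμ > λ ⇔ c > λ/μ.
λ/μ = 24.63/8.16 = 3.0184
Minimum integer c = ⌊3.0184⌋ + 1 = 4
Check: 4·8.16 = 32.64 > 24.63, while 3·8.16 = 24.48 ≤ 24.63

Final: 4 servers


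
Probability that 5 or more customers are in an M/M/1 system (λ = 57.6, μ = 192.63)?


ρ = 57.6/192.63 = 0.2990
P(N ≥ n) = ρ^n = 0.2990^5 = 0.002391

Final: 0.002391


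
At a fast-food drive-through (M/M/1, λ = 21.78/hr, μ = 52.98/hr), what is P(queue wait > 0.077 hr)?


ρ = 21.78/52.98 = 0.4111
P(Wq > t) = ρ·e^{−(μ−λ)t} = 0.4111·e^{−2.4024}
= 0.4111·0.090500 = 0.037205

Final: 0.037205


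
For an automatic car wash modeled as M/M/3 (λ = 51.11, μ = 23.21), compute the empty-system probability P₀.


a = λ/μ = 51.11/23.21 = 2.2021; ρ = a/c = 0.7340
Σ_{k=0}^{2} a^k/k! (terms k=0..2) = 1.00000 + 2.20207 + 2.42455 = 5.62662
Tail: a^3/(3!(1−ρ)) = 10.67806/(6·0.2660) = 6.69108
P₀ = 1/(5.62662 + 6.69108) = 1/12.31770 = 0.081184

Final: 0.081184


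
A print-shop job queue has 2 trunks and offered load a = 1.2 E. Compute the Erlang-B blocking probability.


B(c,a) = (a^c/c!) / Σ_{k=0}^{c} a^k/k!
a^2/2! = 0.720000
Σ terms (k=0..2): 1.00000 + 1.20000 + 0.72000 = 2.920000
B = 0.720000/2.920000 = 0.246575

Final: 0.246575


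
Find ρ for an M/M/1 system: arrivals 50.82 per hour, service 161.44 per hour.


ρ = λ/μ = 50.82/161.44 = 0.3148

Final: 0.3148


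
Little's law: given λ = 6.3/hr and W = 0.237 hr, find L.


L = λW = 6.3·0.237 = 1.4931

Final: 1.4931


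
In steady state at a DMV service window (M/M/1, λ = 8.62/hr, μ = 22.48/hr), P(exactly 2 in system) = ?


ρ = 8.62/22.48 = 0.3835
P_n = (1−ρ)·ρ^n = (1 − 0.3835)·0.3835^2 = 0.6165·0.147035 = 0.090654

Final: 0.090654


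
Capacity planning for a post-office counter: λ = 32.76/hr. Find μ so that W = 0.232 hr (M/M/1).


W = 1/(μ−λ) ⇒ μ − λ = 1/W = 1/0.232 = 4.3103
μ = λ + 1/W = 32.76 + 4.3103 = 37.0703 per hr

Final: 37.0703 /hr


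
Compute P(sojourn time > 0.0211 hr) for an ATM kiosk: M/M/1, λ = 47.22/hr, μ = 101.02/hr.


W ~ Exponential(μ−λ) for M/M/1.
μ − λ = 101.02 − 47.22 = 53.8000
P(W > t) = e^{−(μ−λ)t} = e^{−1.1352} = 0.321364

Final: 0.321364


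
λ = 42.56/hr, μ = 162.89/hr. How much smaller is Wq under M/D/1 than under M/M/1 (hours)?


ρ = 42.56/162.89 = 0.2613
Wq(M/M/1) = ρ/(μ−λ) = 0.2613/120.33 = 0.002171 hr
Wq(M/D/1) = ρ/(2(μ−λ)) = 0.001086 hr
Savings = 0.002171 − 0.001086 = 0.001086 hr

Final: 0.001086 hr


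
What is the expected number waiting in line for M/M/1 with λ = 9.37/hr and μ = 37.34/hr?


ρ = 9.37/37.34 = 0.2509
Lq = ρ²/(1−ρ) = 0.06297/0.7491 = 0.08406

Final: 0.08406


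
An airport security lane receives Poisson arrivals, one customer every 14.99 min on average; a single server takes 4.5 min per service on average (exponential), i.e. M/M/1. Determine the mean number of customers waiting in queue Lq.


λ = 60/14.99 = 4.0027 /hr
μ = 60/4.5 = 13.3333 /hr
ρ = λ/μ = 4.0027/13.3333 = 0.3002
Lq = ρ²/(1−ρ) = 0.09012/0.6998 = 0.1288

Final: 0.1288


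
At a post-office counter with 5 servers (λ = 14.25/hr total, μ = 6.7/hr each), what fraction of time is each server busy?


ρ = λ/(cμ) = 14.25/(5·6.7) = 14.25/33.50 = 0.4254

Final: 0.4254


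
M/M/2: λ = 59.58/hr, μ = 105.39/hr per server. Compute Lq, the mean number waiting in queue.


a = λ/μ = 0.5653; ρ = a/2 = 0.2827
P₀ = 0.559254
Lq = P₀·a^c·ρ / (c!·(1−ρ)²) = 0.559254·0.31960·0.2827/(2·0.51457)
= 0.04909

Final: 0.04909


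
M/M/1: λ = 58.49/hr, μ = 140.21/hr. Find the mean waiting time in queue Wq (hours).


ρ = 58.49/140.21 = 0.4172
Wq = ρ/(μ−λ) = 0.4172/(140.21 − 58.49) = 0.4172/81.72 = 0.005105 hr

Final: 0.005105 hr


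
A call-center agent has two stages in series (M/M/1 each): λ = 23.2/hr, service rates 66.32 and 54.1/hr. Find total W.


Each node sees arrival rate λ = 23.2/hr (tandem ⇒ throughput preserved).
W₁ = 1/(μ₁−λ) = 1/(66.32−23.2) = 0.02319 hr
W₂ = 1/(μ₂−λ) = 1/(54.1−23.2) = 0.03236 hr
W_total = W₁ + W₂ = 0.02319 + 0.03236 = 0.05555 hr

Final: 0.05555 hr


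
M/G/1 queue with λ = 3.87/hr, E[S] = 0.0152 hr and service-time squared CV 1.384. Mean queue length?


ρ = λ·E[S] = 3.87·0.0152 = 0.05882
Lq = ρ²(1+C_s²)/(2(1−ρ)) = 0.003460·(1+1.384)/(2·0.9412)
= 0.003460·2.3840/1.8824 = 0.004382

Final: 0.004382


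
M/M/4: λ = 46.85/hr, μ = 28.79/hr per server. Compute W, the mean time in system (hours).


a = 1.6273; ρ = 0.4068; P₀ = 0.193718
Lq = P₀·a^c·ρ/(c!(1−ρ)²) = 0.06544
Wq = Lq/λ = 0.06544/46.85 = 0.001397 hr
W = Wq + 1/μ = 0.001397 + 0.03473 = 0.03613 hr

Final: 0.03613 hr


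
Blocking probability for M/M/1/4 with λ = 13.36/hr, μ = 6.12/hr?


ρ = λ/μ = 13.36/6.12 = 2.1830
P_K = (1−ρ)ρ^K/(1−ρ^(K+1)) = (-1.1830·22.710157)/(1 − 49.576422)
= -26.866265/-48.576422 = 0.553072

Final: 0.553072


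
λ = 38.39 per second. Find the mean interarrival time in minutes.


Mean interarrival time = 1/λ = 1/38.39 second = 0.02605 second
In minutes: 0.02605 × 0.0166667 = 0.0004341 min

Final: 0.0004341 min


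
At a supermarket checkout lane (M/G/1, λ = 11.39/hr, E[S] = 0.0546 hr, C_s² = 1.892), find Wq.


ρ = λ·E[S] = 11.39·0.0546 = 0.6219
E[S²] = E[S]²(1+C_s²) = 0.0546²·(1+1.892) = 0.008622
Wq = λ·E[S²]/(2(1−ρ)) = 11.39·0.008622/(2·0.3781) = 0.12986 hr

Final: 0.12986 hr


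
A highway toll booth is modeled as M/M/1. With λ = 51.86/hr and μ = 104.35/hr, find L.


ρ = λ/μ = 51.86/104.35 = 0.4970
L = ρ/(1−ρ) = 0.4970/(1 − 0.4970) = 0.4970/0.5030 = 0.9880

Final: 0.9880


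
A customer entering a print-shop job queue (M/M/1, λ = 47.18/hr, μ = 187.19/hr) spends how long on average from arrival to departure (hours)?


W = 1/(μ−λ) = 1/(187.19 − 47.18) = 1/140.01 = 0.007142 hr

Final: 0.007142 hr


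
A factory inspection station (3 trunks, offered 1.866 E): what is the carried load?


B(3,1.866) = 0.190319 (Erlang-B)
Carried load = a(1 − B) = 1.866·(1 − 0.190319) = 1.866·0.809681 = 1.5109 E

Final: 1.5109 Erlangs


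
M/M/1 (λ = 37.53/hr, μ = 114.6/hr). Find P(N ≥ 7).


ρ = 37.53/114.6 = 0.3275
P(N ≥ n) = ρ^n = 0.3275^7 = 0.0004040

Final: 0.0004040


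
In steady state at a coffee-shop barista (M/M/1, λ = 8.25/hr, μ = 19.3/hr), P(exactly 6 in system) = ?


ρ = 8.25/19.3 = 0.4275
P_n = (1−ρ)·ρ^n = (1 − 0.4275)·0.4275^6 = 0.5725·0.006101 = 0.003493

Final: 0.003493


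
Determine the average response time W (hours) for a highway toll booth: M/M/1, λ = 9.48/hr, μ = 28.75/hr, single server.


W = 1/(μ−λ) = 1/(28.75 − 9.48) = 1/19.27 = 0.05189 hr

Final: 0.05189 hr


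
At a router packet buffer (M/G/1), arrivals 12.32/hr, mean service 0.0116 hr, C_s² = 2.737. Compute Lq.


ρ = λ·E[S] = 12.32·0.0116 = 0.1429
Lq = ρ²(1+C_s²)/(2(1−ρ)) = 0.02042·(1+2.737)/(2·0.8571)
= 0.02042·3.7370/1.7142 = 0.04453

Final: 0.04453


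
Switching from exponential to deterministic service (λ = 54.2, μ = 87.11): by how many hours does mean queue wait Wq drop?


ρ = 54.2/87.11 = 0.6222
Wq(M/M/1) = ρ/(μ−λ) = 0.6222/32.91 = 0.01891 hr
Wq(M/D/1) = ρ/(2(μ−λ)) = 0.009453 hr
Savings = 0.01891 − 0.009453 = 0.009453 hr

Final: 0.009453 hr


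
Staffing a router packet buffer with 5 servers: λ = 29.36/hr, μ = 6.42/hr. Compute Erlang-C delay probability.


a = λ/μ = 4.5732; ρ = a/5 = 0.9146
P₀ = 0.004074 (from M/M/c formula)
C(c,a) = [a^c/(c!(1−ρ))]·P₀ = [2000.34597/(120·0.08536)]·0.004074
= 195.28925·0.004074 = 0.795522

Final: 0.795522


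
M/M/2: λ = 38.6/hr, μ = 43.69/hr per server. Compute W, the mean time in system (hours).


a = 0.8835; ρ = 0.4417; P₀ = 0.387204
Lq = P₀·a^c·ρ/(c!(1−ρ)²) = 0.21421
Wq = Lq/λ = 0.21421/38.6 = 0.005549 hr
W = Wq + 1/μ = 0.005549 + 0.02289 = 0.02844 hr

Final: 0.02844 hr


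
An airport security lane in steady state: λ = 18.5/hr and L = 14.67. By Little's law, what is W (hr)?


W = L/λ = 14.67/18.5 = 0.7930 hr

Final: 0.7930 hr


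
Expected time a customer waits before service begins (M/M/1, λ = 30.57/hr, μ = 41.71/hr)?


ρ = 30.57/41.71 = 0.7329
Wq = ρ/(μ−λ) = 0.7329/(41.71 − 30.57) = 0.7329/11.14 = 0.06579 hr

Final: 0.06579 hr


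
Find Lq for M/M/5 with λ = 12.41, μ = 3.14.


a = λ/μ = 3.9522; ρ = a/5 = 0.7904
P₀ = 0.013973
Lq = P₀·a^c·ρ / (c!·(1−ρ)²) = 0.013973·964.29667·0.7904/(120·0.04391)
= 2.02121

Final: 2.02121


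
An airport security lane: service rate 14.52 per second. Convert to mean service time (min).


Mean service time = 1/μ = 1/14.52 second = 0.06887 second
In minutes: 0.06887 × 0.0166667 = 0.001148 min

Final: 0.001148 min


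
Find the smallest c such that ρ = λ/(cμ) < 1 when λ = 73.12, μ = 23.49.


Stability requires cμ > λ ⇔ c > λ/μ.
λ/μ = 73.12/23.49 = 3.1128
Minimum integer c = ⌊3.1128⌋ + 1 = 4
Check: 4·23.49 = 93.96 > 73.12, while 3·23.49 = 70.47 ≤ 73.12

Final: 4 servers


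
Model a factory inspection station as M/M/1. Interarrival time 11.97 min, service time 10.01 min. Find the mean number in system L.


λ = 60/11.97 = 5.0125 /hr
μ = 60/10.01 = 5.9940 /hr
ρ = λ/μ = 5.0125/5.9940 = 0.8363
L = ρ/(1−ρ) = 0.8363/0.1637 = 5.1071

Final: 5.1071


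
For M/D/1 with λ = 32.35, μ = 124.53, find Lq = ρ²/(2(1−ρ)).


ρ = 32.35/124.53 = 0.2598
M/D/1: Lq = ρ²/(2(1−ρ)) = 0.06748/(2·0.7402) = 0.04558

Final: 0.04558


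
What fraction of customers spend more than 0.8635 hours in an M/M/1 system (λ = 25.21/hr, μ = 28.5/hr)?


W ~ Exponential(μ−λ) for M/M/1.
μ − λ = 28.5 − 25.21 = 3.2900
P(W > t) = e^{−(μ−λ)t} = e^{−2.8409} = 0.058372

Final: 0.058372


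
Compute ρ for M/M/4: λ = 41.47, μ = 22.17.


ρ = λ/(cμ) = 41.47/(4·22.17) = 41.47/88.68 = 0.4676

Final: 0.4676


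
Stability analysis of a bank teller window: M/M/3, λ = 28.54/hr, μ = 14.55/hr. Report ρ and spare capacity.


Total capacity cμ = 3·14.55 = 43.65/hr
ρ = λ/(cμ) = 28.54/43.65 = 0.6538
Stable ⇔ ρ < 1: YES
Spare capacity = cμ − λ = 43.65 − 28.54 = 15.11/hr

Final: ρ = 0.6538; stable; margin = 15.11/hr


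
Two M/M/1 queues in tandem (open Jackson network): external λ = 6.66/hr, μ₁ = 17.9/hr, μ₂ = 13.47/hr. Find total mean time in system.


Each node sees arrival rate λ = 6.66/hr (tandem ⇒ throughput preserved).
W₁ = 1/(μ₁−λ) = 1/(17.9−6.66) = 0.08897 hr
W₂ = 1/(μ₂−λ) = 1/(13.47−6.66) = 0.14684 hr
W_total = W₁ + W₂ = 0.08897 + 0.14684 = 0.23581 hr

Final: 0.23581 hr


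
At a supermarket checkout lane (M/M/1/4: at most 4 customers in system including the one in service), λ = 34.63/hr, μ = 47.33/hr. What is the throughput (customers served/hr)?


ρ = 0.7317; P_K = (1−ρ)ρ^4/(1−ρ^5) = 0.097305
λ_eff = λ(1 − P_K) = 34.63·(1 − 0.097305) = 34.63·0.902695 = 31.2603 /hr

Final: 31.2603 /hr


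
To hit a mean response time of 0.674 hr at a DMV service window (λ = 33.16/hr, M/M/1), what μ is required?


W = 1/(μ−λ) ⇒ μ − λ = 1/W = 1/0.674 = 1.4837
μ = λ + 1/W = 33.16 + 1.4837 = 34.6437 per hr

Final: 34.6437 /hr


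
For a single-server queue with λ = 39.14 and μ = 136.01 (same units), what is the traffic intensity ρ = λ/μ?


ρ = λ/μ = 39.14/136.01 = 0.2878

Final: 0.2878


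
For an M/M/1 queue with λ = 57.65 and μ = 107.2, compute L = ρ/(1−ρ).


ρ = λ/μ = 57.65/107.2 = 0.5378
L = ρ/(1−ρ) = 0.5378/(1 − 0.5378) = 0.5378/0.4622 = 1.1635

Final: 1.1635


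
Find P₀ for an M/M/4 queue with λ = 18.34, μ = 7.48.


a = λ/μ = 18.34/7.48 = 2.4519; ρ = a/c = 0.6130
Σ_{k=0}^{3} a^k/k! (terms k=0..3) = 1.00000 + 2.45187 + 3.00584 + 2.45664 = 8.91435
Tail: a^4/(4!(1−ρ)) = 36.14023/(24·0.3870) = 3.89074
P₀ = 1/(8.91435 + 3.89074) = 1/12.80510 = 0.078094

Final: 0.078094


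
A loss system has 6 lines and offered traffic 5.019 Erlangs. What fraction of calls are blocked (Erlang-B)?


B(c,a) = (a^c/c!) / Σ_{k=0}^{c} a^k/k!
a^6/6! = 22.200905
Σ terms (k=0..6): 1.00000 + 5.01900 + 12.59518 + 21.07174 + 26.43976 + 26.54023 + 22.20090 = 114.866817
B = 22.200905/114.866817 = 0.193275

Final: 0.193275


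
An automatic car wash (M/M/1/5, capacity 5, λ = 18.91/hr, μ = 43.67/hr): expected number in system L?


ρ = 18.91/43.67 = 0.4330
L = ρ[1 − (K+1)ρ^K + Kρ^(K+1)] / [(1−ρ)(1−ρ^(K+1))]
Numerator: 0.4330·(1 − 6·0.015224 + 5·0.006592) = 0.407739
Denominator: (0.5670)·(0.993408) = 0.563242
L = 0.407739/0.563242 = 0.7239

Final: 0.7239


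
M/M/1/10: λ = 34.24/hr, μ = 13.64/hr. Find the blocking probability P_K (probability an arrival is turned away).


ρ = λ/μ = 34.24/13.64 = 2.5103
P_K = (1−ρ)ρ^K/(1−ρ^(K+1)) = (-1.5103·9935.594465)/(1 − 24940.964404)
= -15005.369939/-24939.964404 = 0.601660

Final: 0.601660


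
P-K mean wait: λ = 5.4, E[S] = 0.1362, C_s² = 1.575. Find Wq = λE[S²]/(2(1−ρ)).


ρ = λ·E[S] = 5.4·0.1362 = 0.7355
E[S²] = E[S]²(1+C_s²) = 0.1362²·(1+1.575) = 0.047767
Wq = λ·E[S²]/(2(1−ρ)) = 5.4·0.047767/(2·0.2645) = 0.48757 hr

Final: 0.48757 hr


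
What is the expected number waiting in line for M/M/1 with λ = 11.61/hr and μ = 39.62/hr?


ρ = 11.61/39.62 = 0.2930
Lq = ρ²/(1−ρ) = 0.08587/0.7070 = 0.1215

Final: 0.1215


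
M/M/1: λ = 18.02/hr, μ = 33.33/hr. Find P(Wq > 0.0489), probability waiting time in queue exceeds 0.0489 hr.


ρ = 18.02/33.33 = 0.5407
P(Wq > t) = ρ·e^{−(μ−λ)t} = 0.5407·e^{−0.7487}
= 0.5407·0.473000 = 0.255730

Final: 0.255730


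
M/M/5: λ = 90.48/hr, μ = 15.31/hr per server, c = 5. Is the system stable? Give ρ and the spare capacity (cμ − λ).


Total capacity cμ = 5·15.31 = 76.55/hr
ρ = λ/(cμ) = 90.48/76.55 = 1.1820
Stable ⇔ ρ < 1: NO
Spare capacity = cμ − λ = 76.55 − 90.48 = -13.93/hr

Final: ρ = 1.1820; unstable; margin = -13.93/hr


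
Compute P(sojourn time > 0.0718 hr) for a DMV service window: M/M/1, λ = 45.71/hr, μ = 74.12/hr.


W ~ Exponential(μ−λ) for M/M/1.
μ − λ = 74.12 − 45.71 = 28.4100
P(W > t) = e^{−(μ−λ)t} = e^{−2.0398} = 0.130050

Final: 0.130050


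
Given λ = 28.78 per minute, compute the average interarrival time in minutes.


Mean interarrival time = 1/λ = 1/28.78 minute = 0.03475 minute
In minutes: 0.03475 × 1 = 0.03475 min

Final: 0.03475 min


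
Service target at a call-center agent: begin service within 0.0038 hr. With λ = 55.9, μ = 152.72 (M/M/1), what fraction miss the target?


ρ = 55.9/152.72 = 0.3660
P(Wq > t) = ρ·e^{−(μ−λ)t} = 0.3660·e^{−0.3679}
= 0.3660·0.692175 = 0.253356

Final: 0.253356


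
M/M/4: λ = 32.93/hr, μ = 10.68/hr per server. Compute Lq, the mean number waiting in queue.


a = λ/μ = 3.0833; ρ = a/4 = 0.7708
P₀ = 0.033162
Lq = P₀·a^c·ρ / (c!·(1−ρ)²) = 0.033162·90.38199·0.7708/(24·0.05252)
= 1.83300

Final: 1.83300


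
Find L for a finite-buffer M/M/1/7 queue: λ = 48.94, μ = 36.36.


ρ = 48.94/36.36 = 1.3460
L = ρ[1 − (K+1)ρ^K + Kρ^(K+1)] / [(1−ρ)(1−ρ^(K+1))]
Numerator: 1.3460·(1 − 8·8.003513 + 7·10.772605) = 16.663467
Denominator: (-0.3460)·(-9.772605) = 3.381171
L = 16.663467/3.381171 = 4.9283

Final: 4.9283


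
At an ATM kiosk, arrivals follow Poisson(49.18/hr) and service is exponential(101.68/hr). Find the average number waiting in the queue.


ρ = 49.18/101.68 = 0.4837
Lq = ρ²/(1−ρ) = 0.2339/0.5163 = 0.4531

Final: 0.4531


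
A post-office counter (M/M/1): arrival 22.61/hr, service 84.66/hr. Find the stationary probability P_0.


ρ = 22.61/84.66 = 0.2671
P_n = (1−ρ)·ρ^n = (1 − 0.2671)·0.2671^0 = 0.7329·1.000000 = 0.732932

Final: 0.732932


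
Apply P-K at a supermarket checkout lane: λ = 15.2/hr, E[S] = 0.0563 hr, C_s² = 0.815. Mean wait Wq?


ρ = λ·E[S] = 15.2·0.0563 = 0.8558
E[S²] = E[S]²(1+C_s²) = 0.0563²·(1+0.815) = 0.005753
Wq = λ·E[S²]/(2(1−ρ)) = 15.2·0.005753/(2·0.1442) = 0.30312 hr

Final: 0.30312 hr


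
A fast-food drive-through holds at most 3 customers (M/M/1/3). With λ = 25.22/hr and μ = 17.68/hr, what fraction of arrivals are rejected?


ρ = λ/μ = 25.22/17.68 = 1.4265
P_K = (1−ρ)ρ^K/(1−ρ^(K+1)) = (-0.4265·2.902609)/(1 − 4.140486)
= -1.237877/-3.140486 = 0.394167

Final: 0.394167


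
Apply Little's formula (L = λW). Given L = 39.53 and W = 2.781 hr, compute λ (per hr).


λ = L/W = 39.53/2.781 = 14.2143 /hr

Final: 14.2143 /hr


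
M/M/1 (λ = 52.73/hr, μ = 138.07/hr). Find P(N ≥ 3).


ρ = 52.73/138.07 = 0.3819
P(N ≥ n) = ρ^n = 0.3819^3 = 0.055703

Final: 0.055703


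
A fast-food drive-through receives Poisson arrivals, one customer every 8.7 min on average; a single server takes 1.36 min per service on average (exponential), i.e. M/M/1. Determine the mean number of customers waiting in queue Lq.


λ = 60/8.7 = 6.8966 /hr
μ = 60/1.36 = 44.1176 /hr
ρ = λ/μ = 6.8966/44.1176 = 0.1563
Lq = ρ²/(1−ρ) = 0.02444/0.8437 = 0.02896

Final: 0.02896


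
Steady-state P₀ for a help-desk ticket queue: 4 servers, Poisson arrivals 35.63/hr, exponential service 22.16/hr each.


a = λ/μ = 35.63/22.16 = 1.6079; ρ = a/c = 0.4020
Σ_{k=0}^{3} a^k/k! (terms k=0..3) = 1.00000 + 1.60785 + 1.29259 + 0.69277 = 4.59321
Tail: a^4/(4!(1−ρ)) = 6.68320/(24·0.5980) = 0.46563
P₀ = 1/(4.59321 + 0.46563) = 1/5.05885 = 0.197674

Final: 0.197674


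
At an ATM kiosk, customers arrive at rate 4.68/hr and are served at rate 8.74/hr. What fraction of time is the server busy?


ρ = λ/μ = 4.68/8.74 = 0.5355

Final: 0.5355


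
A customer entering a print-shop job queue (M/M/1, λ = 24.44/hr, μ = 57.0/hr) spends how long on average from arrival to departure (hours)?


W = 1/(μ−λ) = 1/(57.0 − 24.44) = 1/32.56 = 0.03071 hr

Final: 0.03071 hr


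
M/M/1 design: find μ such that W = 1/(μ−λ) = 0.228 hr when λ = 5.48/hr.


W = 1/(μ−λ) ⇒ μ − λ = 1/W = 1/0.228 = 4.3860
μ = λ + 1/W = 5.48 + 4.3860 = 9.8660 per hr

Final: 9.8660 /hr


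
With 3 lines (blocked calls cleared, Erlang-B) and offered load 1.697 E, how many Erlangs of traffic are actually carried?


B(3,1.697) = 0.164500 (Erlang-B)
Carried load = a(1 − B) = 1.697·(1 − 0.164500) = 1.697·0.835500 = 1.4178 E

Final: 1.4178 Erlangs


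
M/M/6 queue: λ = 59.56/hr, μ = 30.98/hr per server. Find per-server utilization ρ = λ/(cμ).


ρ = λ/(cμ) = 59.56/(6·30.98) = 59.56/185.88 = 0.3204

Final: 0.3204


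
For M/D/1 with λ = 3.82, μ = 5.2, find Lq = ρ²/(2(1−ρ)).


ρ = 3.82/5.2 = 0.7346
M/D/1: Lq = ρ²/(2(1−ρ)) = 0.5397/(2·0.2654) = 1.01675

Final: 1.01675


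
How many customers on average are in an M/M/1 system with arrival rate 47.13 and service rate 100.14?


ρ = λ/μ = 47.13/100.14 = 0.4706
L = ρ/(1−ρ) = 0.4706/(1 − 0.4706) = 0.4706/0.5294 = 0.8891

Final: 0.8891


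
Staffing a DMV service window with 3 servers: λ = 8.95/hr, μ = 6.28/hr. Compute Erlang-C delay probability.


a = λ/μ = 1.4252; ρ = a/3 = 0.4751
P₀ = 0.229373 (from M/M/c formula)
C(c,a) = [a^c/(c!(1−ρ))]·P₀ = [2.89461/(6·0.5249)]·0.229373
= 0.91902·0.229373 = 0.210797

Final: 0.210797


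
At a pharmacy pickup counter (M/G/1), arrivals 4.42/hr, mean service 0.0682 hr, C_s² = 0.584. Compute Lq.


ρ = λ·E[S] = 4.42·0.0682 = 0.3014
Lq = ρ²(1+C_s²)/(2(1−ρ)) = 0.09087·(1+0.584)/(2·0.6986)
= 0.09087·1.5840/1.3971 = 0.10302

Final: 0.10302


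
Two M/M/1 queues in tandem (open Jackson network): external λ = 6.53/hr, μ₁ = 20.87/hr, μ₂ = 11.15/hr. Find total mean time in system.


Each node sees arrival rate λ = 6.53/hr (tandem ⇒ throughput preserved).
W₁ = 1/(μ₁−λ) = 1/(20.87−6.53) = 0.06974 hr
W₂ = 1/(μ₂−λ) = 1/(11.15−6.53) = 0.21645 hr
W_total = W₁ + W₂ = 0.06974 + 0.21645 = 0.28619 hr

Final: 0.28619 hr


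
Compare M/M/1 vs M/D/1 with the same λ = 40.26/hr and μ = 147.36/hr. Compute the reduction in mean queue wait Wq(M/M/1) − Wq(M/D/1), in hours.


ρ = 40.26/147.36 = 0.2732
Wq(M/M/1) = ρ/(μ−λ) = 0.2732/107.10 = 0.002551 hr
Wq(M/D/1) = ρ/(2(μ−λ)) = 0.001275 hr
Savings = 0.002551 − 0.001275 = 0.001275 hr

Final: 0.001275 hr


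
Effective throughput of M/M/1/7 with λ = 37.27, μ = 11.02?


ρ = 3.3820; P_K = (1−ρ)ρ^7/(1−ρ^8) = 0.704361
λ_eff = λ(1 − P_K) = 37.27·(1 − 0.704361) = 37.27·0.295639 = 11.0185 /hr

Final: 11.0185 /hr


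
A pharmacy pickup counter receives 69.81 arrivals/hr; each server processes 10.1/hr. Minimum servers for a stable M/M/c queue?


Stability requires cμ > λ ⇔ c > λ/μ.
λ/μ = 69.81/10.1 = 6.9119
Minimum integer c = ⌊6.9119⌋ + 1 = 7
Check: 7·10.1 = 70.70 > 69.81, while 6·10.1 = 60.60 ≤ 69.81

Final: 7 servers


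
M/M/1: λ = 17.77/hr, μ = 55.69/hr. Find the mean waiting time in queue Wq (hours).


ρ = 17.77/55.69 = 0.3191
Wq = ρ/(μ−λ) = 0.3191/(55.69 − 17.77) = 0.3191/37.92 = 0.008415 hr

Final: 0.008415 hr


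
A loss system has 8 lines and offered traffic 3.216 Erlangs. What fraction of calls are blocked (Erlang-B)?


B(c,a) = (a^c/c!) / Σ_{k=0}^{c} a^k/k!
a^8/8! = 0.283797
Σ terms (k=0..8): 1.00000 + 3.21600 + 5.17133 + 5.54366 + 4.45711 + 2.86681 + 1.53661 + 0.70596 + 0.28380 = 24.781277
B = 0.283797/24.781277 = 0.011452

Final: 0.011452


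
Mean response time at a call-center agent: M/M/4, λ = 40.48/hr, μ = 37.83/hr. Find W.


a = 1.0701; ρ = 0.2675; P₀ = 0.342309
Lq = P₀·a^c·ρ/(c!(1−ρ)²) = 0.009323
Wq = Lq/λ = 0.009323/40.48 = 0.0002303 hr
W = Wq + 1/μ = 0.0002303 + 0.02643 = 0.02666 hr

Final: 0.02666 hr


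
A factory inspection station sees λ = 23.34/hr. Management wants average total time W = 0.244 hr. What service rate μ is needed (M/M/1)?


W = 1/(μ−λ) ⇒ μ − λ = 1/W = 1/0.244 = 4.0984
μ = λ + 1/W = 23.34 + 4.0984 = 27.4384 per hr

Final: 27.4384 /hr


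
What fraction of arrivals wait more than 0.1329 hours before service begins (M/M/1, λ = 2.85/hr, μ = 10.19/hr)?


ρ = 2.85/10.19 = 0.2797
P(Wq > t) = ρ·e^{−(μ−λ)t} = 0.2797·e^{−0.9755}
= 0.2797·0.377009 = 0.105444

Final: 0.105444


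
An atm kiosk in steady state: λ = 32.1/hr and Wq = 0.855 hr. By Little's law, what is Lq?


Lq = λWq = 32.1·0.855 = 27.4455

Final: 27.4455


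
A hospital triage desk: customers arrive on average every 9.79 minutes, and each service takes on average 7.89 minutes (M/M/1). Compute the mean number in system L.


λ = 60/9.79 = 6.1287 /hr
μ = 60/7.89 = 7.6046 /hr
ρ = λ/μ = 6.1287/7.6046 = 0.8059
L = ρ/(1−ρ) = 0.8059/0.1941 = 4.1526

Final: 4.1526


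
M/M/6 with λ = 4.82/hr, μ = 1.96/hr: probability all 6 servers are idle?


a = λ/μ = 4.82/1.96 = 2.4592; ρ = a/c = 0.4099
Σ_{k=0}^{5} a^k/k! (terms k=0..5) = 1.00000 + 2.45918 + 3.02379 + 2.47869 + 1.52389 + 0.74950 = 11.23505
Tail: a^6/(6!(1−ρ)) = 221.17997/(720·0.5901) = 0.52055
P₀ = 1/(11.23505 + 0.52055) = 1/11.75560 = 0.085066

Final: 0.085066


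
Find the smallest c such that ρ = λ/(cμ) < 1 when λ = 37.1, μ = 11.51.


Stability requires cμ > λ ⇔ c > λ/μ.
λ/μ = 37.1/11.51 = 3.2233
Minimum integer c = ⌊3.2233⌋ + 1 = 4
Check: 4·11.51 = 46.04 > 37.1, while 3·11.51 = 34.53 ≤ 37.1

Final: 4 servers


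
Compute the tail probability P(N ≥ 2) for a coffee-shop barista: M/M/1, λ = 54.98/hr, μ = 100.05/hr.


ρ = 54.98/100.05 = 0.5495
P(N ≥ n) = ρ^n = 0.5495^2 = 0.301978

Final: 0.301978


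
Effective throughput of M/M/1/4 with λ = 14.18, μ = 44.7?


ρ = 0.3172; P_K = (1−ρ)ρ^4/(1−ρ^5) = 0.006937
λ_eff = λ(1 − P_K) = 14.18·(1 − 0.006937) = 14.18·0.993063 = 14.0816 /hr

Final: 14.0816 /hr


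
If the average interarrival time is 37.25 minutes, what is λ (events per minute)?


λ = 1/(interarrival time) in consistent units.
1 minute = 1 min, so λ = 1/37.25 = 0.02685 per minute

Final: 0.02685 /min


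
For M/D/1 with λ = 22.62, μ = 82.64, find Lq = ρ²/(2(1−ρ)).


ρ = 22.62/82.64 = 0.2737
M/D/1: Lq = ρ²/(2(1−ρ)) = 0.07492/(2·0.7263) = 0.05158

Final: 0.05158


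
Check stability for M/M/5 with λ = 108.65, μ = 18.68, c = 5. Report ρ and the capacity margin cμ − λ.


Total capacity cμ = 5·18.68 = 93.40/hr
ρ = λ/(cμ) = 108.65/93.40 = 1.1633
Stable ⇔ ρ < 1: NO
Spare capacity = cμ − λ = 93.40 − 108.65 = -15.25/hr

Final: ρ = 1.1633; unstable; margin = -15.25/hr


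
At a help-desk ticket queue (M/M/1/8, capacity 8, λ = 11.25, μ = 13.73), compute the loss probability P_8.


ρ = λ/μ = 11.25/13.73 = 0.8194
P_K = (1−ρ)ρ^K/(1−ρ^(K+1)) = (0.1806·0.203168)/(1 − 0.166471)
= 0.036698/0.833529 = 0.044027

Final: 0.044027


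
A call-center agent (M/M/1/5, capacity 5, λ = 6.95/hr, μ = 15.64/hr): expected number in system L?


ρ = 6.95/15.64 = 0.4444
L = ρ[1 − (K+1)ρ^K + Kρ^(K+1)] / [(1−ρ)(1−ρ^(K+1))]
Numerator: 0.4444·(1 − 6·0.017328 + 5·0.007700) = 0.415282
Denominator: (0.5556)·(0.992300) = 0.551348
L = 0.415282/0.551348 = 0.7532

Final: 0.7532


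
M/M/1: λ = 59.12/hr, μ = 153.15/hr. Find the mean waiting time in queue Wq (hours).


ρ = 59.12/153.15 = 0.3860
Wq = ρ/(μ−λ) = 0.3860/(153.15 − 59.12) = 0.3860/94.03 = 0.004105 hr

Final: 0.004105 hr


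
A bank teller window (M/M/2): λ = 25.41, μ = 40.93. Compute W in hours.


a = 0.6208; ρ = 0.3104; P₀ = 0.526242
Lq = P₀·a^c·ρ/(c!(1−ρ)²) = 0.06620
Wq = Lq/λ = 0.06620/25.41 = 0.002605 hr
W = Wq + 1/μ = 0.002605 + 0.02443 = 0.02704 hr

Final: 0.02704 hr


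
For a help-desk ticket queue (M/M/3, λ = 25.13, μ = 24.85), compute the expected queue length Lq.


a = λ/μ = 1.0113; ρ = a/3 = 0.3371
P₀ = 0.359375
Lq = P₀·a^c·ρ / (c!·(1−ρ)²) = 0.359375·1.03419·0.3371/(6·0.43945)
= 0.04751

Final: 0.04751


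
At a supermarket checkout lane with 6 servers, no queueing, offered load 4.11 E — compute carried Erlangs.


B(6,4.11) = 0.125169 (Erlang-B)
Carried load = a(1 − B) = 4.11·(1 − 0.125169) = 4.11·0.874831 = 3.5956 E

Final: 3.5956 Erlangs


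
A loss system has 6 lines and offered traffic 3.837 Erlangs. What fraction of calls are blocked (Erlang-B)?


B(c,a) = (a^c/c!) / Σ_{k=0}^{c} a^k/k!
a^6/6! = 4.432189
Σ terms (k=0..6): 1.00000 + 3.83700 + 7.36128 + 9.41508 + 9.03142 + 6.93071 + 4.43219 = 42.007685
B = 4.432189/42.007685 = 0.105509

Final: 0.105509


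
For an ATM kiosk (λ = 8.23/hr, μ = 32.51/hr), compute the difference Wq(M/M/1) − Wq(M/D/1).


ρ = 8.23/32.51 = 0.2532
Wq(M/M/1) = ρ/(μ−λ) = 0.2532/24.28 = 0.01043 hr
Wq(M/D/1) = ρ/(2(μ−λ)) = 0.005213 hr
Savings = 0.01043 − 0.005213 = 0.005213 hr

Final: 0.005213 hr


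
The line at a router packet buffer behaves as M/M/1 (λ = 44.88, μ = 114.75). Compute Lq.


ρ = 44.88/114.75 = 0.3911
Lq = ρ²/(1−ρ) = 0.1530/0.6089 = 0.2512

Final: 0.2512


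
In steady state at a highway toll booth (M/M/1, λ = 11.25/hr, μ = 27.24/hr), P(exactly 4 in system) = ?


ρ = 11.25/27.24 = 0.4130
P_n = (1−ρ)·ρ^n = (1 − 0.4130)·0.4130^4 = 0.5870·0.029093 = 0.017077

Final: 0.017077


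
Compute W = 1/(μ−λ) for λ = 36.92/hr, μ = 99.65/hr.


W = 1/(μ−λ) = 1/(99.65 − 36.92) = 1/62.73 = 0.01594 hr

Final: 0.01594 hr


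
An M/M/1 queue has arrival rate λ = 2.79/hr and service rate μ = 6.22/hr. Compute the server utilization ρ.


ρ = λ/μ = 2.79/6.22 = 0.4486

Final: 0.4486


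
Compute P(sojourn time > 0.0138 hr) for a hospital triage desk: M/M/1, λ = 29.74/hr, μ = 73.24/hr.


W ~ Exponential(μ−λ) for M/M/1.
μ − λ = 73.24 − 29.74 = 43.5000
P(W > t) = e^{−(μ−λ)t} = e^{−0.6003} = 0.548647

Final: 0.548647


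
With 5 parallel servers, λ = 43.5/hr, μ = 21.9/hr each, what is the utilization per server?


ρ = λ/(cμ) = 43.5/(5·21.9) = 43.5/109.50 = 0.3973

Final: 0.3973
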